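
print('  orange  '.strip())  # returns orange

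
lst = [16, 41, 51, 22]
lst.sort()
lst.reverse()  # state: [51, 41, 22, 16]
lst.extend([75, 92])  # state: [51, 41, 22, 16, 75, 92]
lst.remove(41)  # [51, 22, 16, 75, 92]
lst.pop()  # 92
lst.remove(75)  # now [51, 22, 16]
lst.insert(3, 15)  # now [51, 22, 16, 15]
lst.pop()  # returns 15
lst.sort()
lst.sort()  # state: [16, 22, 51]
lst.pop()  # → 51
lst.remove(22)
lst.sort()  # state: [16]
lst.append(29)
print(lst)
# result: [16, 29]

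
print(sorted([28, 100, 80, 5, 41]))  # [5, 28, 41, 80, 100]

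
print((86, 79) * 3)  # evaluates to (86, 79, 86, 79, 86, 79)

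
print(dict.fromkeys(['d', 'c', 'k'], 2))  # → {'d': 2, 'c': 2, 'k': 2}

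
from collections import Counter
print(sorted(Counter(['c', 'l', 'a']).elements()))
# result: ['a', 'c', 'l']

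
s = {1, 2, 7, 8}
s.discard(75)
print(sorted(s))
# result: [1, 2, 7, 8]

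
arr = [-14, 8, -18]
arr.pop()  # -18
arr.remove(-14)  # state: [8]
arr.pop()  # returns 8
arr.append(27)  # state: [27]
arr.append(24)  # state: [27, 24]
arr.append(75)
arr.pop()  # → 75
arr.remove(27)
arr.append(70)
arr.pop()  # 70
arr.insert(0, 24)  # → [24, 24]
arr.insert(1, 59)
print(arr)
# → [24, 59, 24]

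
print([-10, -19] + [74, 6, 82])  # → [-10, -19, 74, 6, 82]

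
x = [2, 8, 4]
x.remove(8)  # [2, 4]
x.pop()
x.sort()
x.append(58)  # [2, 58]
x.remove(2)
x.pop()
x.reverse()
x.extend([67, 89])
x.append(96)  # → [67, 89, 96]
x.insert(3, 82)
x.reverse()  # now [82, 96, 89, 67]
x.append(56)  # [82, 96, 89, 67, 56]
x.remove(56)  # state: [82, 96, 89, 67]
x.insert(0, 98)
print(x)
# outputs [98, 82, 96, 89, 67]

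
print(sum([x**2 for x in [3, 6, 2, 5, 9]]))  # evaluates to 155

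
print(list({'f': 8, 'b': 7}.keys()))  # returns ['f', 'b']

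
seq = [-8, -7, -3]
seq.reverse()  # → [-3, -7, -8]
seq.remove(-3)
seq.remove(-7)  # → [-8]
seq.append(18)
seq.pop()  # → 18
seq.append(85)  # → [-8, 85]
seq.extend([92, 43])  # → [-8, 85, 92, 43]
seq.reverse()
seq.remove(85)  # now [43, 92, -8]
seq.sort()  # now [-8, 43, 92]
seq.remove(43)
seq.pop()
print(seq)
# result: [-8]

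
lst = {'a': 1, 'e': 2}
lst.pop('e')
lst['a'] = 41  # {'a': 41}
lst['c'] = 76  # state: {'a': 41, 'c': 76}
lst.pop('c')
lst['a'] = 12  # {'a': 12}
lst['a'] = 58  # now {'a': 58}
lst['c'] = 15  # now {'a': 58, 'c': 15}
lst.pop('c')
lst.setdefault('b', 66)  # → 66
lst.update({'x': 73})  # {'a': 58, 'b': 66, 'x': 73}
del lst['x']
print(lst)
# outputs {'a': 58, 'b': 66}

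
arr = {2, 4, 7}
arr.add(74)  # {2, 4, 7, 74}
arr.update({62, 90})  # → {2, 4, 7, 62, 74, 90}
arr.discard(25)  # {2, 4, 7, 62, 74, 90}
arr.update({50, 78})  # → {2, 4, 7, 50, 62, 74, 78, 90}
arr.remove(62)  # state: {2, 4, 7, 50, 74, 78, 90}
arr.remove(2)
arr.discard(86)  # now {4, 7, 50, 74, 78, 90}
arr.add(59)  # {4, 7, 50, 59, 74, 78, 90}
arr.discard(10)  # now {4, 7, 50, 59, 74, 78, 90}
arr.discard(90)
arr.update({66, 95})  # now {4, 7, 50, 59, 66, 74, 78, 95}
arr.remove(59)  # {4, 7, 50, 66, 74, 78, 95}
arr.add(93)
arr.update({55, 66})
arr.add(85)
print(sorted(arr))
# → [4, 7, 50, 55, 66, 74, 78, 85, 93, 95]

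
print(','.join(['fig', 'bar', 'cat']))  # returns fig,bar,cat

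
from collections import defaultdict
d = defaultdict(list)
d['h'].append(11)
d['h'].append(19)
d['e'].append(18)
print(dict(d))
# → {'h': [11, 19], 'e': [18]}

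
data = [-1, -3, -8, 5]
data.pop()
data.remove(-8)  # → [-1, -3]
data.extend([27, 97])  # [-1, -3, 27, 97]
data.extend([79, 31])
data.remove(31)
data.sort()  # [-3, -1, 27, 79, 97]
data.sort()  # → [-3, -1, 27, 79, 97]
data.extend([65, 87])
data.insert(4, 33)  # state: [-3, -1, 27, 79, 33, 97, 65, 87]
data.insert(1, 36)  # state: [-3, 36, -1, 27, 79, 33, 97, 65, 87]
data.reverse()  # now [87, 65, 97, 33, 79, 27, -1, 36, -3]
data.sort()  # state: [-3, -1, 27, 33, 36, 65, 79, 87, 97]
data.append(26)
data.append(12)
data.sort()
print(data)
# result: [-3, -1, 12, 26, 27, 33, 36, 65, 79, 87, 97]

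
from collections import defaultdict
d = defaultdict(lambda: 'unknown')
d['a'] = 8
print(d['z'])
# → unknown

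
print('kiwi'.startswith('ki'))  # True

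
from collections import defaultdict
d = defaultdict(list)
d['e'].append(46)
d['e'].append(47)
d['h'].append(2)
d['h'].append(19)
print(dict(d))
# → {'e': [46, 47], 'h': [2, 19]}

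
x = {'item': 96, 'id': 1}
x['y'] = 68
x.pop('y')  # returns 68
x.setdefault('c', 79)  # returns 79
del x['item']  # {'id': 1, 'c': 79}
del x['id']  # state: {'c': 79}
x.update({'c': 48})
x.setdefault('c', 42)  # 48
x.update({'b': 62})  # {'c': 48, 'b': 62}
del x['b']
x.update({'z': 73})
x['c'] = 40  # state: {'c': 40, 'z': 73}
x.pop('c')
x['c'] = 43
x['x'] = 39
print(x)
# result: {'z': 73, 'c': 43, 'x': 39}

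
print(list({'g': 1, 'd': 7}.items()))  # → [('g', 1), ('d', 7)]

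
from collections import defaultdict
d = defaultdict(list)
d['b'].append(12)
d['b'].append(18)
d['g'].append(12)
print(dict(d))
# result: {'b': [12, 18], 'g': [12]}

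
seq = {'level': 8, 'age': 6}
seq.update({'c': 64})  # {'level': 8, 'age': 6, 'c': 64}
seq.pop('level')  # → 8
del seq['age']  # {'c': 64}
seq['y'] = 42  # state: {'c': 64, 'y': 42}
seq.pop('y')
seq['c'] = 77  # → {'c': 77}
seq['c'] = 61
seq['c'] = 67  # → {'c': 67}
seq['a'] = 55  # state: {'c': 67, 'a': 55}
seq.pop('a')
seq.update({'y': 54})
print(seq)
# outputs {'c': 67, 'y': 54}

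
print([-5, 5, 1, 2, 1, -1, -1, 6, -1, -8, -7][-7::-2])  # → [1, 1, -5]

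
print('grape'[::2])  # gae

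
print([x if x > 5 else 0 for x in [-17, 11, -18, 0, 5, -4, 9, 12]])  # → [0, 11, 0, 0, 0, 0, 9, 12]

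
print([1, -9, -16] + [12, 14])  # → [1, -9, -16, 12, 14]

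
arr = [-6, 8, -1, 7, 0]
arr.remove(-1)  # [-6, 8, 7, 0]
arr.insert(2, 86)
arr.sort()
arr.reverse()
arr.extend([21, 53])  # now [86, 8, 7, 0, -6, 21, 53]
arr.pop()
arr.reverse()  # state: [21, -6, 0, 7, 8, 86]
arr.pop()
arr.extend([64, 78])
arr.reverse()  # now [78, 64, 8, 7, 0, -6, 21]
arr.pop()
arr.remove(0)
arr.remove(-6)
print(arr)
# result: [78, 64, 8, 7]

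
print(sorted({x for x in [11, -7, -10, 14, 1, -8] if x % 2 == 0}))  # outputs [-10, -8, 14]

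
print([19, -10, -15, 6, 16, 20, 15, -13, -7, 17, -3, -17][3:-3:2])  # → [6, 20, -13]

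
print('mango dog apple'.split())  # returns ['mango', 'dog', 'apple']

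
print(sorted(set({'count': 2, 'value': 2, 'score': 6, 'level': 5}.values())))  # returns [2, 5, 6]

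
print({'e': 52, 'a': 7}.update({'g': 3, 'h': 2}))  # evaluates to None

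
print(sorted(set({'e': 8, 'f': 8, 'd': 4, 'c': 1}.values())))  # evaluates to [1, 4, 8]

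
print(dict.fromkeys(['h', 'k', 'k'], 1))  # {'h': 1, 'k': 1}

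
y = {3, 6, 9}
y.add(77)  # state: {3, 6, 9, 77}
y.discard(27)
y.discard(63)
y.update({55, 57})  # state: {3, 6, 9, 55, 57, 77}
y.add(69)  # {3, 6, 9, 55, 57, 69, 77}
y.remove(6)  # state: {3, 9, 55, 57, 69, 77}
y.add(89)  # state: {3, 9, 55, 57, 69, 77, 89}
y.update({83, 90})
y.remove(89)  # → {3, 9, 55, 57, 69, 77, 83, 90}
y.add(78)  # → {3, 9, 55, 57, 69, 77, 78, 83, 90}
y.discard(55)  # {3, 9, 57, 69, 77, 78, 83, 90}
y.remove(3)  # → {9, 57, 69, 77, 78, 83, 90}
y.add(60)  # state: {9, 57, 60, 69, 77, 78, 83, 90}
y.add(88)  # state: {9, 57, 60, 69, 77, 78, 83, 88, 90}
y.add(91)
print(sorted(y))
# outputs [9, 57, 60, 69, 77, 78, 83, 88, 90, 91]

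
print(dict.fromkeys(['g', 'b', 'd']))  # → {'g': None, 'b': None, 'd': None}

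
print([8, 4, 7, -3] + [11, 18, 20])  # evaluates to [8, 4, 7, -3, 11, 18, 20]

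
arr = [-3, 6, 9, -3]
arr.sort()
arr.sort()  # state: [-3, -3, 6, 9]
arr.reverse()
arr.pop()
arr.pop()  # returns -3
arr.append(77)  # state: [9, 6, 77]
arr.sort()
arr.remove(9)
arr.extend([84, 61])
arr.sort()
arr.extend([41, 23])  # [6, 61, 77, 84, 41, 23]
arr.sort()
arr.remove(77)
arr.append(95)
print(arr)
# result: [6, 23, 41, 61, 84, 95]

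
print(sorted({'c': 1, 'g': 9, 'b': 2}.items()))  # [('b', 2), ('c', 1), ('g', 9)]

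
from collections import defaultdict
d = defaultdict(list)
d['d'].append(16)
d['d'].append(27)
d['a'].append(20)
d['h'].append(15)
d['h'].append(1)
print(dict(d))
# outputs {'d': [16, 27], 'a': [20], 'h': [15, 1]}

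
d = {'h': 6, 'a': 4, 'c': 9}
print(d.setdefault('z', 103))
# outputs 103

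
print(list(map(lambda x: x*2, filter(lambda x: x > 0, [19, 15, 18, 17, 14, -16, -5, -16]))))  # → [38, 30, 36, 34, 28]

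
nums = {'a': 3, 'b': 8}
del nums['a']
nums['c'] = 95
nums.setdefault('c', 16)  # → 95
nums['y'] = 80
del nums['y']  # {'b': 8, 'c': 95}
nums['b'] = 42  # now {'b': 42, 'c': 95}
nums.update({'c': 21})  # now {'b': 42, 'c': 21}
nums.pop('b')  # 42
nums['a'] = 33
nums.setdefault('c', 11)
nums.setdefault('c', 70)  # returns 21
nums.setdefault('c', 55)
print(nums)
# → {'c': 21, 'a': 33}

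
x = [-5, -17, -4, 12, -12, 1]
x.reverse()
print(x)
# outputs [1, -12, 12, -4, -17, -5]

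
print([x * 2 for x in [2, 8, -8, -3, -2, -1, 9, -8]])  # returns [4, 16, -16, -6, -4, -2, 18, -16]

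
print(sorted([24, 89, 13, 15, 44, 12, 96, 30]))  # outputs [12, 13, 15, 24, 30, 44, 89, 96]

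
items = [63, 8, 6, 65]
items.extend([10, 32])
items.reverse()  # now [32, 10, 65, 6, 8, 63]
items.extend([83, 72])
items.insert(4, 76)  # [32, 10, 65, 6, 76, 8, 63, 83, 72]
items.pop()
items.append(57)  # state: [32, 10, 65, 6, 76, 8, 63, 83, 57]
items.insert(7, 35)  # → [32, 10, 65, 6, 76, 8, 63, 35, 83, 57]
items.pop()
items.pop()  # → 83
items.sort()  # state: [6, 8, 10, 32, 35, 63, 65, 76]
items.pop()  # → 76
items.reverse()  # [65, 63, 35, 32, 10, 8, 6]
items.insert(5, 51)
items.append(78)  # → [65, 63, 35, 32, 10, 51, 8, 6, 78]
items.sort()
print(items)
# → [6, 8, 10, 32, 35, 51, 63, 65, 78]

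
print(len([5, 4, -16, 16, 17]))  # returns 5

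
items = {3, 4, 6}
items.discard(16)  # {3, 4, 6}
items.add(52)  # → {3, 4, 6, 52}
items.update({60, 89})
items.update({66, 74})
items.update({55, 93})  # {3, 4, 6, 52, 55, 60, 66, 74, 89, 93}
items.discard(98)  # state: {3, 4, 6, 52, 55, 60, 66, 74, 89, 93}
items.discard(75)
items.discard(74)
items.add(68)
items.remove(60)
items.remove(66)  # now {3, 4, 6, 52, 55, 68, 89, 93}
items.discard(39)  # {3, 4, 6, 52, 55, 68, 89, 93}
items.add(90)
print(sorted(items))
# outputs [3, 4, 6, 52, 55, 68, 89, 90, 93]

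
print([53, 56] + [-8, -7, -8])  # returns [53, 56, -8, -7, -8]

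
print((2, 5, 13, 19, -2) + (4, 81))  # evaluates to (2, 5, 13, 19, -2, 4, 81)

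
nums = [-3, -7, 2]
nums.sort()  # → [-7, -3, 2]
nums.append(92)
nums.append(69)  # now [-7, -3, 2, 92, 69]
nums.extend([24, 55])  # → [-7, -3, 2, 92, 69, 24, 55]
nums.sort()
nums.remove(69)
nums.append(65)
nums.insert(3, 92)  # [-7, -3, 2, 92, 24, 55, 92, 65]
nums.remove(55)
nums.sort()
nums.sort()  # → [-7, -3, 2, 24, 65, 92, 92]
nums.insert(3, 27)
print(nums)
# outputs [-7, -3, 2, 27, 24, 65, 92, 92]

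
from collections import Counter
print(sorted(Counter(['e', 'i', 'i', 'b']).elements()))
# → ['b', 'e', 'i', 'i']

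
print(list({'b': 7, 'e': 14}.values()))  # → [7, 14]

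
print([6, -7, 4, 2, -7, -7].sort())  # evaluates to None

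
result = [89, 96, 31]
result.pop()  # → 31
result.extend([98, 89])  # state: [89, 96, 98, 89]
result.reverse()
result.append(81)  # [89, 98, 96, 89, 81]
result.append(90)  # [89, 98, 96, 89, 81, 90]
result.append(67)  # [89, 98, 96, 89, 81, 90, 67]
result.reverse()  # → [67, 90, 81, 89, 96, 98, 89]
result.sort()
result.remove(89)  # [67, 81, 89, 90, 96, 98]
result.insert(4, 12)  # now [67, 81, 89, 90, 12, 96, 98]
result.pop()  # 98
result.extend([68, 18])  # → [67, 81, 89, 90, 12, 96, 68, 18]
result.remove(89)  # [67, 81, 90, 12, 96, 68, 18]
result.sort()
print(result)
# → [12, 18, 67, 68, 81, 90, 96]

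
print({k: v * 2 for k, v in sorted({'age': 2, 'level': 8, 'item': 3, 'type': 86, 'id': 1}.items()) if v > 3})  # {'level': 16, 'type': 172}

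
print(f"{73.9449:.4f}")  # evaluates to 73.9449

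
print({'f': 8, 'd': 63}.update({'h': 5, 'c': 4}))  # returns None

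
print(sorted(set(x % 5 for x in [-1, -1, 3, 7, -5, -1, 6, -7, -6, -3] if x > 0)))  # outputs [1, 2, 3]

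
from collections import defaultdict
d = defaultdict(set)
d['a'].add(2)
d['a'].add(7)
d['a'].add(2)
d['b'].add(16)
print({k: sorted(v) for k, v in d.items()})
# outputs {'a': [2, 7], 'b': [16]}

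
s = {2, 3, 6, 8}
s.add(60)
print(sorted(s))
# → [2, 3, 6, 8, 60]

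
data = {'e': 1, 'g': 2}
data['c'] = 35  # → {'e': 1, 'g': 2, 'c': 35}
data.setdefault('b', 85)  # 85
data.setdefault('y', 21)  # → 21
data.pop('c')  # 35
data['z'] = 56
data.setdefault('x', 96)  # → 96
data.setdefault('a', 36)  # 36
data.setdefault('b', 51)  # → 85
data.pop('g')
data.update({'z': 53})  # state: {'e': 1, 'b': 85, 'y': 21, 'z': 53, 'x': 96, 'a': 36}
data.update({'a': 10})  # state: {'e': 1, 'b': 85, 'y': 21, 'z': 53, 'x': 96, 'a': 10}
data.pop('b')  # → 85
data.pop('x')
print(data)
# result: {'e': 1, 'y': 21, 'z': 53, 'a': 10}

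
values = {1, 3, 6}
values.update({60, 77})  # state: {1, 3, 6, 60, 77}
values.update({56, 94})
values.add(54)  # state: {1, 3, 6, 54, 56, 60, 77, 94}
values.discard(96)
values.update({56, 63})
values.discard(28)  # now {1, 3, 6, 54, 56, 60, 63, 77, 94}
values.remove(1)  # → {3, 6, 54, 56, 60, 63, 77, 94}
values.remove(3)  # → {6, 54, 56, 60, 63, 77, 94}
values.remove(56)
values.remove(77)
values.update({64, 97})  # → {6, 54, 60, 63, 64, 94, 97}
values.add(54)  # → {6, 54, 60, 63, 64, 94, 97}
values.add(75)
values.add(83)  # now {6, 54, 60, 63, 64, 75, 83, 94, 97}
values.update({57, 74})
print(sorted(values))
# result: [6, 54, 57, 60, 63, 64, 74, 75, 83, 94, 97]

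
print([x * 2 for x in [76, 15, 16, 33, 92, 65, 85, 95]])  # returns [152, 30, 32, 66, 184, 130, 170, 190]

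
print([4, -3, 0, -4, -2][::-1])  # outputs [-2, -4, 0, -3, 4]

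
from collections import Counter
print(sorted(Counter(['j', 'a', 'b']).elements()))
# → ['a', 'b', 'j']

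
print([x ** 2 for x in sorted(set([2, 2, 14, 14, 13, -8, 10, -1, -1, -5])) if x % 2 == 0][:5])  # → [64, 4, 100, 196]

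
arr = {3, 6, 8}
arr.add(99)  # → {3, 6, 8, 99}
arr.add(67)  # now {3, 6, 8, 67, 99}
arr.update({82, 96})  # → {3, 6, 8, 67, 82, 96, 99}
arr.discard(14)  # {3, 6, 8, 67, 82, 96, 99}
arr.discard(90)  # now {3, 6, 8, 67, 82, 96, 99}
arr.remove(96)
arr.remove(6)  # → {3, 8, 67, 82, 99}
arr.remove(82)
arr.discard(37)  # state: {3, 8, 67, 99}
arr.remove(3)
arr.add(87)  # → {8, 67, 87, 99}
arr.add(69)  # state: {8, 67, 69, 87, 99}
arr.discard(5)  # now {8, 67, 69, 87, 99}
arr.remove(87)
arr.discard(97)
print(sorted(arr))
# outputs [8, 67, 69, 99]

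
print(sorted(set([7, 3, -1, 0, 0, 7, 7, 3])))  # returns [-1, 0, 3, 7]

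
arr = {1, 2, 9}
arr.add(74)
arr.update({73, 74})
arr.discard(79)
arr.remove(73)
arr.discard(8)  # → {1, 2, 9, 74}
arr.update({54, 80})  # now {1, 2, 9, 54, 74, 80}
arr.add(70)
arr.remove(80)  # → {1, 2, 9, 54, 70, 74}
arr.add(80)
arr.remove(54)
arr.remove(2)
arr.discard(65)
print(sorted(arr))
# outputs [1, 9, 70, 74, 80]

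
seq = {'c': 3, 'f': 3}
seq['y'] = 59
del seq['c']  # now {'f': 3, 'y': 59}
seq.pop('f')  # 3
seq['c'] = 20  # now {'y': 59, 'c': 20}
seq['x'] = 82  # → {'y': 59, 'c': 20, 'x': 82}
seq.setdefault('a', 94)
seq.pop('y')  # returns 59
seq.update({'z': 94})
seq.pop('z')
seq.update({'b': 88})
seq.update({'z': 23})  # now {'c': 20, 'x': 82, 'a': 94, 'b': 88, 'z': 23}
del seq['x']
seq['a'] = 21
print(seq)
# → {'c': 20, 'a': 21, 'b': 88, 'z': 23}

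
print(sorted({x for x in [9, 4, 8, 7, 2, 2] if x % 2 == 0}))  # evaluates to [2, 4, 8]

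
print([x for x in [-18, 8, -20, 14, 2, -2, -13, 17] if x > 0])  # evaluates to [8, 14, 2, 17]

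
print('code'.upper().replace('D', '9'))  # CO9E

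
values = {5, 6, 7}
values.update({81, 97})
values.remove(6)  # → {5, 7, 81, 97}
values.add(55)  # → {5, 7, 55, 81, 97}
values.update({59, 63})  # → {5, 7, 55, 59, 63, 81, 97}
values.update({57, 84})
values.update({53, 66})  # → {5, 7, 53, 55, 57, 59, 63, 66, 81, 84, 97}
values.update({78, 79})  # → {5, 7, 53, 55, 57, 59, 63, 66, 78, 79, 81, 84, 97}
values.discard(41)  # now {5, 7, 53, 55, 57, 59, 63, 66, 78, 79, 81, 84, 97}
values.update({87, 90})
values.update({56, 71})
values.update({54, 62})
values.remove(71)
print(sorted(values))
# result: [5, 7, 53, 54, 55, 56, 57, 59, 62, 63, 66, 78, 79, 81, 84, 87, 90, 97]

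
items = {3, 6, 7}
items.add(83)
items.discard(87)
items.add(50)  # {3, 6, 7, 50, 83}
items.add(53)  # {3, 6, 7, 50, 53, 83}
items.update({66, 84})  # {3, 6, 7, 50, 53, 66, 83, 84}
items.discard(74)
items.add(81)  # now {3, 6, 7, 50, 53, 66, 81, 83, 84}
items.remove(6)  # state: {3, 7, 50, 53, 66, 81, 83, 84}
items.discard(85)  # {3, 7, 50, 53, 66, 81, 83, 84}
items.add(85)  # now {3, 7, 50, 53, 66, 81, 83, 84, 85}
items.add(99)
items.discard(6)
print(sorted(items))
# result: [3, 7, 50, 53, 66, 81, 83, 84, 85, 99]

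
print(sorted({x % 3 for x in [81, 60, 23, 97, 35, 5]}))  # [0, 1, 2]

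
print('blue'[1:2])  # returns l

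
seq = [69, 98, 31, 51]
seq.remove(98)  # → [69, 31, 51]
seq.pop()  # 51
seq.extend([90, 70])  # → [69, 31, 90, 70]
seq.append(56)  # [69, 31, 90, 70, 56]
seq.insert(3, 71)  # [69, 31, 90, 71, 70, 56]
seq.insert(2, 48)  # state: [69, 31, 48, 90, 71, 70, 56]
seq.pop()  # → 56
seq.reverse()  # [70, 71, 90, 48, 31, 69]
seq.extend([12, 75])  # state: [70, 71, 90, 48, 31, 69, 12, 75]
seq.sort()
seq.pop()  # 90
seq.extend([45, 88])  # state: [12, 31, 48, 69, 70, 71, 75, 45, 88]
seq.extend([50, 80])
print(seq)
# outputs [12, 31, 48, 69, 70, 71, 75, 45, 88, 50, 80]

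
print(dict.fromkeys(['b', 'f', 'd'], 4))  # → {'b': 4, 'f': 4, 'd': 4}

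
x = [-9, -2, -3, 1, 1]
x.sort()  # [-9, -3, -2, 1, 1]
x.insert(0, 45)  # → [45, -9, -3, -2, 1, 1]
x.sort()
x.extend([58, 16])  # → [-9, -3, -2, 1, 1, 45, 58, 16]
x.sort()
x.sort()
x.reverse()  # [58, 45, 16, 1, 1, -2, -3, -9]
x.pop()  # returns -9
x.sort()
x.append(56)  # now [-3, -2, 1, 1, 16, 45, 58, 56]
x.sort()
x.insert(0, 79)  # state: [79, -3, -2, 1, 1, 16, 45, 56, 58]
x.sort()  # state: [-3, -2, 1, 1, 16, 45, 56, 58, 79]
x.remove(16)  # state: [-3, -2, 1, 1, 45, 56, 58, 79]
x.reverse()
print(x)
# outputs [79, 58, 56, 45, 1, 1, -2, -3]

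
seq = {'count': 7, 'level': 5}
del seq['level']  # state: {'count': 7}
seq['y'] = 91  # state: {'count': 7, 'y': 91}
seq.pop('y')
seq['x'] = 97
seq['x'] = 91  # {'count': 7, 'x': 91}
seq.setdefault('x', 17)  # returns 91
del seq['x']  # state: {'count': 7}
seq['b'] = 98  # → {'count': 7, 'b': 98}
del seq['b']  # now {'count': 7}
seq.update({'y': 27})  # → {'count': 7, 'y': 27}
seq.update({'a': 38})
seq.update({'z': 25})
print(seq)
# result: {'count': 7, 'y': 27, 'a': 38, 'z': 25}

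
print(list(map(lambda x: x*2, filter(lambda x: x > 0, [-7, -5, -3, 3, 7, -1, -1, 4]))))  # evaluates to [6, 14, 8]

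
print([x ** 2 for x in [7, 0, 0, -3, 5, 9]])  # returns [49, 0, 0, 9, 25, 81]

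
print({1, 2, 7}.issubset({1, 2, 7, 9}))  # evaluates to True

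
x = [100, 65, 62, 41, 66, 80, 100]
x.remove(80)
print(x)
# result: [100, 65, 62, 41, 66, 100]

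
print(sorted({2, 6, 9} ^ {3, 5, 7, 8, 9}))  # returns [2, 3, 5, 6, 7, 8]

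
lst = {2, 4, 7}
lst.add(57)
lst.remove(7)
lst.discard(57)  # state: {2, 4}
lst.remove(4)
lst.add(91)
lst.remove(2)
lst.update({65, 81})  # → {65, 81, 91}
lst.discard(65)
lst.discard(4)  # {81, 91}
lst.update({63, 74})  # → {63, 74, 81, 91}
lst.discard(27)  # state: {63, 74, 81, 91}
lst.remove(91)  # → {63, 74, 81}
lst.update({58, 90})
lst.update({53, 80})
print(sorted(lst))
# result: [53, 58, 63, 74, 80, 81, 90]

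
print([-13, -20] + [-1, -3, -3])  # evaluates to [-13, -20, -1, -3, -3]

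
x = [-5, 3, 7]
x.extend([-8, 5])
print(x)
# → [-5, 3, 7, -8, 5]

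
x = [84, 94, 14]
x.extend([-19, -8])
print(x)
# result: [84, 94, 14, -19, -8]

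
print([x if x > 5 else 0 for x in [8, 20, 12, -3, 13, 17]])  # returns [8, 20, 12, 0, 13, 17]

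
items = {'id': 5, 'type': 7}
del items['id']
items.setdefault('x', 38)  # 38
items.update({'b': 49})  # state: {'type': 7, 'x': 38, 'b': 49}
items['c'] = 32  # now {'type': 7, 'x': 38, 'b': 49, 'c': 32}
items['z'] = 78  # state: {'type': 7, 'x': 38, 'b': 49, 'c': 32, 'z': 78}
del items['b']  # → {'type': 7, 'x': 38, 'c': 32, 'z': 78}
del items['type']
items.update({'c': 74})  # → {'x': 38, 'c': 74, 'z': 78}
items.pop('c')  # 74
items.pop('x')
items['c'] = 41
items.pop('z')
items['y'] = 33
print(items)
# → {'c': 41, 'y': 33}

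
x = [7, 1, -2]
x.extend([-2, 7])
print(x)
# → [7, 1, -2, -2, 7]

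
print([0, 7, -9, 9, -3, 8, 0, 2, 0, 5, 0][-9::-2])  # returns [-9, 0]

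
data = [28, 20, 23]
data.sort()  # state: [20, 23, 28]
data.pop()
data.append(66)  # [20, 23, 66]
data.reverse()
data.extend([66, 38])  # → [66, 23, 20, 66, 38]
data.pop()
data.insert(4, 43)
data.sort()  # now [20, 23, 43, 66, 66]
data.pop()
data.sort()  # [20, 23, 43, 66]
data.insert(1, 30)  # [20, 30, 23, 43, 66]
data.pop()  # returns 66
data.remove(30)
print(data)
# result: [20, 23, 43]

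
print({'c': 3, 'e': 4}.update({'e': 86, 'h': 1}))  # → None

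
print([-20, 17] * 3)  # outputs [-20, 17, -20, 17, -20, 17]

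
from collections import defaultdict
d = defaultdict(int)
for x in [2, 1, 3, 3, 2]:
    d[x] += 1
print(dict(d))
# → {2: 2, 1: 1, 3: 2}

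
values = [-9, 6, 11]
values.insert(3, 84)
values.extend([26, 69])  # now [-9, 6, 11, 84, 26, 69]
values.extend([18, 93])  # [-9, 6, 11, 84, 26, 69, 18, 93]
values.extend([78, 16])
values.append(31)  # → [-9, 6, 11, 84, 26, 69, 18, 93, 78, 16, 31]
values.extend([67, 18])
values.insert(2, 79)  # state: [-9, 6, 79, 11, 84, 26, 69, 18, 93, 78, 16, 31, 67, 18]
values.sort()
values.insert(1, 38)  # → [-9, 38, 6, 11, 16, 18, 18, 26, 31, 67, 69, 78, 79, 84, 93]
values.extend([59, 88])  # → [-9, 38, 6, 11, 16, 18, 18, 26, 31, 67, 69, 78, 79, 84, 93, 59, 88]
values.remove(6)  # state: [-9, 38, 11, 16, 18, 18, 26, 31, 67, 69, 78, 79, 84, 93, 59, 88]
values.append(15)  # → [-9, 38, 11, 16, 18, 18, 26, 31, 67, 69, 78, 79, 84, 93, 59, 88, 15]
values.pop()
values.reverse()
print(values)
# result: [88, 59, 93, 84, 79, 78, 69, 67, 31, 26, 18, 18, 16, 11, 38, -9]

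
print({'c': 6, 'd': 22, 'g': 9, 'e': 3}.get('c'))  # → 6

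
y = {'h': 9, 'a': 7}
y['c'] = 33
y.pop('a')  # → 7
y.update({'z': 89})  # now {'h': 9, 'c': 33, 'z': 89}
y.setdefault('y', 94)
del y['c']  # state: {'h': 9, 'z': 89, 'y': 94}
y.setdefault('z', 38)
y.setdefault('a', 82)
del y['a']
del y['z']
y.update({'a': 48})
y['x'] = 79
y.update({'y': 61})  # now {'h': 9, 'y': 61, 'a': 48, 'x': 79}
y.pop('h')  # 9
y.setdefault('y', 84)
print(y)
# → {'y': 61, 'a': 48, 'x': 79}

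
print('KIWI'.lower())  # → kiwi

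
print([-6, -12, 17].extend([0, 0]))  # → None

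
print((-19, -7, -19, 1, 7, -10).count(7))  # 1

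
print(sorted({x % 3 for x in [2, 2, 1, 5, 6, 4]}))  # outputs [0, 1, 2]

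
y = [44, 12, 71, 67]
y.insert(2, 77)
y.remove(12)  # [44, 77, 71, 67]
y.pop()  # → 67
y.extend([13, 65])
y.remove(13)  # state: [44, 77, 71, 65]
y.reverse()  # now [65, 71, 77, 44]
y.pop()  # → 44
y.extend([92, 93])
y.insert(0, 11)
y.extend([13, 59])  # [11, 65, 71, 77, 92, 93, 13, 59]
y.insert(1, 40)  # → [11, 40, 65, 71, 77, 92, 93, 13, 59]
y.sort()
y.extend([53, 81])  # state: [11, 13, 40, 59, 65, 71, 77, 92, 93, 53, 81]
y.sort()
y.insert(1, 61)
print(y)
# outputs [11, 61, 13, 40, 53, 59, 65, 71, 77, 81, 92, 93]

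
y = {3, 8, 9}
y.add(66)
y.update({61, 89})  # {3, 8, 9, 61, 66, 89}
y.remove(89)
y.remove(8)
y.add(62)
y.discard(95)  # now {3, 9, 61, 62, 66}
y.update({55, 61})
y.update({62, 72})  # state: {3, 9, 55, 61, 62, 66, 72}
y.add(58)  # {3, 9, 55, 58, 61, 62, 66, 72}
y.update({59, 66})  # {3, 9, 55, 58, 59, 61, 62, 66, 72}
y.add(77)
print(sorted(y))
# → [3, 9, 55, 58, 59, 61, 62, 66, 72, 77]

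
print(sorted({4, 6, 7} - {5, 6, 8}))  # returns [4, 7]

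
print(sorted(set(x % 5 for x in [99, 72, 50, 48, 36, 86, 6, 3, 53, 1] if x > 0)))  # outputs [0, 1, 2, 3, 4]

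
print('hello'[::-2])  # olh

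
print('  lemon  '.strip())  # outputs lemon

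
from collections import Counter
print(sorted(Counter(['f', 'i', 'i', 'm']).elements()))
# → ['f', 'i', 'i', 'm']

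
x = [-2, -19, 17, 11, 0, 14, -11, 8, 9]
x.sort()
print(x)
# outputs [-19, -11, -2, 0, 8, 9, 11, 14, 17]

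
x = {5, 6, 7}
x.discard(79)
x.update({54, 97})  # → {5, 6, 7, 54, 97}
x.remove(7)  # {5, 6, 54, 97}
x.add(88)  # {5, 6, 54, 88, 97}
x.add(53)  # {5, 6, 53, 54, 88, 97}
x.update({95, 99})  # {5, 6, 53, 54, 88, 95, 97, 99}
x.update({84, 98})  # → {5, 6, 53, 54, 84, 88, 95, 97, 98, 99}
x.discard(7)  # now {5, 6, 53, 54, 84, 88, 95, 97, 98, 99}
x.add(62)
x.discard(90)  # {5, 6, 53, 54, 62, 84, 88, 95, 97, 98, 99}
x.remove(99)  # {5, 6, 53, 54, 62, 84, 88, 95, 97, 98}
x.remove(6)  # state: {5, 53, 54, 62, 84, 88, 95, 97, 98}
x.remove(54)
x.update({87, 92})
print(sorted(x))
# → [5, 53, 62, 84, 87, 88, 92, 95, 97, 98]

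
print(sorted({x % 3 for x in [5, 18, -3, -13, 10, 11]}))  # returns [0, 1, 2]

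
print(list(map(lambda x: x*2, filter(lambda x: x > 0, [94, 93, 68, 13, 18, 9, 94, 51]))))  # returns [188, 186, 136, 26, 36, 18, 188, 102]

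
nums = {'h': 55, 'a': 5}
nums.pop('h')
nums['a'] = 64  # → {'a': 64}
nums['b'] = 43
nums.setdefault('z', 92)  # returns 92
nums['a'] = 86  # {'a': 86, 'b': 43, 'z': 92}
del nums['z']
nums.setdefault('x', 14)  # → 14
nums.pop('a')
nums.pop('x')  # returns 14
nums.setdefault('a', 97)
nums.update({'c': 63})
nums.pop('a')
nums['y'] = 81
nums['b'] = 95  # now {'b': 95, 'c': 63, 'y': 81}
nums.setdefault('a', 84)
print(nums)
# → {'b': 95, 'c': 63, 'y': 81, 'a': 84}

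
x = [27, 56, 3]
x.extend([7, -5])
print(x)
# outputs [27, 56, 3, 7, -5]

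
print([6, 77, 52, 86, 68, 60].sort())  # None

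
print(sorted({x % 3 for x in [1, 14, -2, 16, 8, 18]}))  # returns [0, 1, 2]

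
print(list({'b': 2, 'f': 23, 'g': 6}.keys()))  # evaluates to ['b', 'f', 'g']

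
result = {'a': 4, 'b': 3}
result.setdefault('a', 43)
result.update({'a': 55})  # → {'a': 55, 'b': 3}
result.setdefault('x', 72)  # 72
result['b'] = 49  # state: {'a': 55, 'b': 49, 'x': 72}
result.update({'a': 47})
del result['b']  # {'a': 47, 'x': 72}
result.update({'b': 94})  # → {'a': 47, 'x': 72, 'b': 94}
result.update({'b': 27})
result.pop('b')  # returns 27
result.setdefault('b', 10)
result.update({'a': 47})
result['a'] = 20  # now {'a': 20, 'x': 72, 'b': 10}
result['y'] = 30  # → {'a': 20, 'x': 72, 'b': 10, 'y': 30}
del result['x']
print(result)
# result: {'a': 20, 'b': 10, 'y': 30}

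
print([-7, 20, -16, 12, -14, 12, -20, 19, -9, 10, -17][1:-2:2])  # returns [20, 12, 12, 19]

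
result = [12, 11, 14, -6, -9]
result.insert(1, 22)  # [12, 22, 11, 14, -6, -9]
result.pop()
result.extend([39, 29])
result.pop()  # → 29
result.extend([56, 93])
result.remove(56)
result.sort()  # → [-6, 11, 12, 14, 22, 39, 93]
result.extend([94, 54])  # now [-6, 11, 12, 14, 22, 39, 93, 94, 54]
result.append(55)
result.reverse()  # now [55, 54, 94, 93, 39, 22, 14, 12, 11, -6]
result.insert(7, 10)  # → [55, 54, 94, 93, 39, 22, 14, 10, 12, 11, -6]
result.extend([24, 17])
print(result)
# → [55, 54, 94, 93, 39, 22, 14, 10, 12, 11, -6, 24, 17]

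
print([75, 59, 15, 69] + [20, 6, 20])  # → [75, 59, 15, 69, 20, 6, 20]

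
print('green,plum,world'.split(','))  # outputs ['green', 'plum', 'world']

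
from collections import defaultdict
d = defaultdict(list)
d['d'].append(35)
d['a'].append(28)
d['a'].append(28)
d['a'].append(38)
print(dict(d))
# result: {'d': [35], 'a': [28, 28, 38]}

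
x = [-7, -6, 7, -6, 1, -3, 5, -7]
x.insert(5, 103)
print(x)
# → [-7, -6, 7, -6, 1, 103, -3, 5, -7]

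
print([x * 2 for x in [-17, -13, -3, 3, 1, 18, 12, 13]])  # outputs [-34, -26, -6, 6, 2, 36, 24, 26]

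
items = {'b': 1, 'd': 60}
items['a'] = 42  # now {'b': 1, 'd': 60, 'a': 42}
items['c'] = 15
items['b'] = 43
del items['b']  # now {'d': 60, 'a': 42, 'c': 15}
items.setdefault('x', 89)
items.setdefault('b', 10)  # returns 10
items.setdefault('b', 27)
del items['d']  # {'a': 42, 'c': 15, 'x': 89, 'b': 10}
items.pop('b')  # 10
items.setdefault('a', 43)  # 42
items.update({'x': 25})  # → {'a': 42, 'c': 15, 'x': 25}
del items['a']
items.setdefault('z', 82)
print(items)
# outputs {'c': 15, 'x': 25, 'z': 82}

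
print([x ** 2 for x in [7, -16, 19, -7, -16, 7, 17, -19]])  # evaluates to [49, 256, 361, 49, 256, 49, 289, 361]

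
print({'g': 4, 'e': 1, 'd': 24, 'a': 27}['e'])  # 1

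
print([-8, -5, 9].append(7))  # None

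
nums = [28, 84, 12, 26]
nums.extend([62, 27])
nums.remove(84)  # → [28, 12, 26, 62, 27]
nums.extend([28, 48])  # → [28, 12, 26, 62, 27, 28, 48]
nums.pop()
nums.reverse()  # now [28, 27, 62, 26, 12, 28]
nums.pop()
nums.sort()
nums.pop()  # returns 62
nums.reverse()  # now [28, 27, 26, 12]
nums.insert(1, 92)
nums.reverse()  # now [12, 26, 27, 92, 28]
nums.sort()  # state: [12, 26, 27, 28, 92]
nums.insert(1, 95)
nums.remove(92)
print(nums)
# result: [12, 95, 26, 27, 28]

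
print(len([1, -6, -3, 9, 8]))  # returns 5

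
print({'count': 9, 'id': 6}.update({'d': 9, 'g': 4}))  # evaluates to None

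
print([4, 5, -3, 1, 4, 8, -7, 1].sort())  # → None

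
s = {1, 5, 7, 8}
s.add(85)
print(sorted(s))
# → [1, 5, 7, 8, 85]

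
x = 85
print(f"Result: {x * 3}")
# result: Result: 255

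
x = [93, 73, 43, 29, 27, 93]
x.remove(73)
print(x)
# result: [93, 43, 29, 27, 93]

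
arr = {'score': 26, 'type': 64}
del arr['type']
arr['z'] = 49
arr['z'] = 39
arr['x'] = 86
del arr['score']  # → {'z': 39, 'x': 86}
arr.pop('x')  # 86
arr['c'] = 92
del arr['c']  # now {'z': 39}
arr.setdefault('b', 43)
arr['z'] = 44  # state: {'z': 44, 'b': 43}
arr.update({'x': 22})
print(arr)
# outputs {'z': 44, 'b': 43, 'x': 22}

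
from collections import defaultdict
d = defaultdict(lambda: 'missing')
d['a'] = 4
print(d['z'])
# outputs missing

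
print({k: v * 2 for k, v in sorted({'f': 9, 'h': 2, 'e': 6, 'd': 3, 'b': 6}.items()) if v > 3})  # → {'b': 12, 'e': 12, 'f': 18}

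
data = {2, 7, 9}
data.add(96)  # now {2, 7, 9, 96}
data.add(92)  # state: {2, 7, 9, 92, 96}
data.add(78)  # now {2, 7, 9, 78, 92, 96}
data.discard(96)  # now {2, 7, 9, 78, 92}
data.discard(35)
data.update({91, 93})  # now {2, 7, 9, 78, 91, 92, 93}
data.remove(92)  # {2, 7, 9, 78, 91, 93}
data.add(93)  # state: {2, 7, 9, 78, 91, 93}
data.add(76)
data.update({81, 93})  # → {2, 7, 9, 76, 78, 81, 91, 93}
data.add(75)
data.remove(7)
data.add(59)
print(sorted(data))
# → [2, 9, 59, 75, 76, 78, 81, 91, 93]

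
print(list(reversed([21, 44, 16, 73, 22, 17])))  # [17, 22, 73, 16, 44, 21]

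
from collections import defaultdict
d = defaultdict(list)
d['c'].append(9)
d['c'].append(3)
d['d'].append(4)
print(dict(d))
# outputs {'c': [9, 3], 'd': [4]}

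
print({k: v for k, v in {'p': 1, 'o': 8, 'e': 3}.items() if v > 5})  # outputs {'o': 8}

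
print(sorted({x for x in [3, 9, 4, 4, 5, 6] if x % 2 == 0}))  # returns [4, 6]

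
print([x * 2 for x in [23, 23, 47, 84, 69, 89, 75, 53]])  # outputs [46, 46, 94, 168, 138, 178, 150, 106]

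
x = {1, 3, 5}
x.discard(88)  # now {1, 3, 5}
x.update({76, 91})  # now {1, 3, 5, 76, 91}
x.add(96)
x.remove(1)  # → {3, 5, 76, 91, 96}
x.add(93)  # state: {3, 5, 76, 91, 93, 96}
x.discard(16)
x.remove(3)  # {5, 76, 91, 93, 96}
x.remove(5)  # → {76, 91, 93, 96}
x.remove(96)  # {76, 91, 93}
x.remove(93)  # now {76, 91}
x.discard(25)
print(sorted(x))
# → [76, 91]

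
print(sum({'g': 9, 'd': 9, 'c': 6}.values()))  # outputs 24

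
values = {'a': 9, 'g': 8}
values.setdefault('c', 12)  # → 12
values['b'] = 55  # {'a': 9, 'g': 8, 'c': 12, 'b': 55}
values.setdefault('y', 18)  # 18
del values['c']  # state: {'a': 9, 'g': 8, 'b': 55, 'y': 18}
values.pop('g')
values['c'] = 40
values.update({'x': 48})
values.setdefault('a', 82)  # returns 9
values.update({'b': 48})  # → {'a': 9, 'b': 48, 'y': 18, 'c': 40, 'x': 48}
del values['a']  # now {'b': 48, 'y': 18, 'c': 40, 'x': 48}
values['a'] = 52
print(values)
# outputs {'b': 48, 'y': 18, 'c': 40, 'x': 48, 'a': 52}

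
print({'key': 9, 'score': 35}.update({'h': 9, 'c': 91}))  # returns None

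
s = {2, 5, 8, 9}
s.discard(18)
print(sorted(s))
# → [2, 5, 8, 9]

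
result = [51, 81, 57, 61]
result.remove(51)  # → [81, 57, 61]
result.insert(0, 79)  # [79, 81, 57, 61]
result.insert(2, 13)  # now [79, 81, 13, 57, 61]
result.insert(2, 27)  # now [79, 81, 27, 13, 57, 61]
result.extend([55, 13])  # [79, 81, 27, 13, 57, 61, 55, 13]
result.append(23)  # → [79, 81, 27, 13, 57, 61, 55, 13, 23]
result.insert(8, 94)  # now [79, 81, 27, 13, 57, 61, 55, 13, 94, 23]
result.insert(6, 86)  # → [79, 81, 27, 13, 57, 61, 86, 55, 13, 94, 23]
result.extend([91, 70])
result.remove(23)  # [79, 81, 27, 13, 57, 61, 86, 55, 13, 94, 91, 70]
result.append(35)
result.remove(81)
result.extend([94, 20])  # [79, 27, 13, 57, 61, 86, 55, 13, 94, 91, 70, 35, 94, 20]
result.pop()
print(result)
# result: [79, 27, 13, 57, 61, 86, 55, 13, 94, 91, 70, 35, 94]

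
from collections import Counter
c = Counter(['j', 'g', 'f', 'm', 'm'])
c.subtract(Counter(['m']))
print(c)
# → Counter({'j': 1, 'g': 1, 'f': 1, 'm': 1})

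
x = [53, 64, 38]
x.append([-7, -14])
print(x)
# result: [53, 64, 38, [-7, -14]]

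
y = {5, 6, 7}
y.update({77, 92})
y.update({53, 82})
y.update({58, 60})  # {5, 6, 7, 53, 58, 60, 77, 82, 92}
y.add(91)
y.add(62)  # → {5, 6, 7, 53, 58, 60, 62, 77, 82, 91, 92}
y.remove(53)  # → {5, 6, 7, 58, 60, 62, 77, 82, 91, 92}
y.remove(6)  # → {5, 7, 58, 60, 62, 77, 82, 91, 92}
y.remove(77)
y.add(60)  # {5, 7, 58, 60, 62, 82, 91, 92}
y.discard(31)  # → {5, 7, 58, 60, 62, 82, 91, 92}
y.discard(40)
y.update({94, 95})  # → {5, 7, 58, 60, 62, 82, 91, 92, 94, 95}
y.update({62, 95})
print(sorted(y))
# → [5, 7, 58, 60, 62, 82, 91, 92, 94, 95]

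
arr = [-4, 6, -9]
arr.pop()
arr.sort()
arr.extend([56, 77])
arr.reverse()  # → [77, 56, 6, -4]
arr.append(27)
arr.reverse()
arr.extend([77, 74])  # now [27, -4, 6, 56, 77, 77, 74]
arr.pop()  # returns 74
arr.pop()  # 77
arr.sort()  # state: [-4, 6, 27, 56, 77]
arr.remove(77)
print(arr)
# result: [-4, 6, 27, 56]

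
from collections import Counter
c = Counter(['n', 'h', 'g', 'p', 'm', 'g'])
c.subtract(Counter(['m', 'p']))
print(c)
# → Counter({'g': 2, 'n': 1, 'h': 1, 'p': 0, 'm': 0})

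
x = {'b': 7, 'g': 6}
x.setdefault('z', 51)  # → 51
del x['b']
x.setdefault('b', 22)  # 22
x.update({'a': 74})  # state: {'g': 6, 'z': 51, 'b': 22, 'a': 74}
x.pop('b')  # 22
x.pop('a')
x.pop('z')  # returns 51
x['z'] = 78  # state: {'g': 6, 'z': 78}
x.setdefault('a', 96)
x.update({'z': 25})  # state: {'g': 6, 'z': 25, 'a': 96}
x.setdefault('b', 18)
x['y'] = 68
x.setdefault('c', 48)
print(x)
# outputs {'g': 6, 'z': 25, 'a': 96, 'b': 18, 'y': 68, 'c': 48}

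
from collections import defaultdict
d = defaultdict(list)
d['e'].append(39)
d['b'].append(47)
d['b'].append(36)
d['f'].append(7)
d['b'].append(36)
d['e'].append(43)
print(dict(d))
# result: {'e': [39, 43], 'b': [47, 36, 36], 'f': [7]}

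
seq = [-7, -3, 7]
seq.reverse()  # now [7, -3, -7]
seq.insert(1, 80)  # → [7, 80, -3, -7]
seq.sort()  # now [-7, -3, 7, 80]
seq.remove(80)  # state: [-7, -3, 7]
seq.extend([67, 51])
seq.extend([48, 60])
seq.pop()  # 60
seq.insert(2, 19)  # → [-7, -3, 19, 7, 67, 51, 48]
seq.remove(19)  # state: [-7, -3, 7, 67, 51, 48]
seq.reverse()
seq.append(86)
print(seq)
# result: [48, 51, 67, 7, -3, -7, 86]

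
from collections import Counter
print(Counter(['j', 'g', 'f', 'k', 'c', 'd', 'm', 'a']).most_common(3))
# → [('j', 1), ('g', 1), ('f', 1)]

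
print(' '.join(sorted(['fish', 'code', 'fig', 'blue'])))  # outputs blue code fig fish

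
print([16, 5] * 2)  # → [16, 5, 16, 5]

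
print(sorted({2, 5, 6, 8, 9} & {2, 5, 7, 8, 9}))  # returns [2, 5, 8, 9]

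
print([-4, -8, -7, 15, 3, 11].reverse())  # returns None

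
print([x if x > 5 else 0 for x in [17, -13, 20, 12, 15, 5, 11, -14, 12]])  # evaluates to [17, 0, 20, 12, 15, 0, 11, 0, 12]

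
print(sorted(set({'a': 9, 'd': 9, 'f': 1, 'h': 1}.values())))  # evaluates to [1, 9]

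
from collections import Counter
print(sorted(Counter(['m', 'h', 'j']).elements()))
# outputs ['h', 'j', 'm']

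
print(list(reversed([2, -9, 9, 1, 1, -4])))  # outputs [-4, 1, 1, 9, -9, 2]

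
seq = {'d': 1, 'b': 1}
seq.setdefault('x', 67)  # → 67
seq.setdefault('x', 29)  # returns 67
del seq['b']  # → {'d': 1, 'x': 67}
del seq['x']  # {'d': 1}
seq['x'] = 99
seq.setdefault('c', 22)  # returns 22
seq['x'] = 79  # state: {'d': 1, 'x': 79, 'c': 22}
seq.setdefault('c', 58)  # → 22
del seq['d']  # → {'x': 79, 'c': 22}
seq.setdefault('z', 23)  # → 23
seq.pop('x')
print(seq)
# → {'c': 22, 'z': 23}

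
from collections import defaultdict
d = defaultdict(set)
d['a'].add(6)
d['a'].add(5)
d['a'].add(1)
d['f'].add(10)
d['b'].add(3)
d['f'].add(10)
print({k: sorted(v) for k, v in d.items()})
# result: {'a': [1, 5, 6], 'f': [10], 'b': [3]}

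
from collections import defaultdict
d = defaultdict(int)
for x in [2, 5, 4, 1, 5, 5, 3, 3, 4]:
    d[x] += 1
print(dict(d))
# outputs {2: 1, 5: 3, 4: 2, 1: 1, 3: 2}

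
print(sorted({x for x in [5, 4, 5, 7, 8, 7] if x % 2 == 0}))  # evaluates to [4, 8]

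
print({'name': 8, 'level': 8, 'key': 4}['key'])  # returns 4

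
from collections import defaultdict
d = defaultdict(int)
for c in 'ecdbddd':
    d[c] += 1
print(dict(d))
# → {'e': 1, 'c': 1, 'd': 4, 'b': 1}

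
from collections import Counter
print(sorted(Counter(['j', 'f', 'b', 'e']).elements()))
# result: ['b', 'e', 'f', 'j']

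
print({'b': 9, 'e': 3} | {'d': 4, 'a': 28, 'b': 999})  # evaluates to {'b': 999, 'e': 3, 'd': 4, 'a': 28}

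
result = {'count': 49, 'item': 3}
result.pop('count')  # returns 49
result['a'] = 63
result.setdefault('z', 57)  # 57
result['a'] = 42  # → {'item': 3, 'a': 42, 'z': 57}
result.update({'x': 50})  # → {'item': 3, 'a': 42, 'z': 57, 'x': 50}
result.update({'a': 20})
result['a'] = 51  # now {'item': 3, 'a': 51, 'z': 57, 'x': 50}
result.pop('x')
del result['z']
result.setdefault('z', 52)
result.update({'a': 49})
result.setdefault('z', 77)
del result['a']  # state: {'item': 3, 'z': 52}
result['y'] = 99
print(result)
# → {'item': 3, 'z': 52, 'y': 99}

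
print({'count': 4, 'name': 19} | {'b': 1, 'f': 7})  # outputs {'count': 4, 'name': 19, 'b': 1, 'f': 7}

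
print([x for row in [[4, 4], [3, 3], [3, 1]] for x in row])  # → [4, 4, 3, 3, 3, 1]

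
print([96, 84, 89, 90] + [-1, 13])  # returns [96, 84, 89, 90, -1, 13]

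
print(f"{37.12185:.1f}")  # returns 37.1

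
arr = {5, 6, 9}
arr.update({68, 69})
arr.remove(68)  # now {5, 6, 9, 69}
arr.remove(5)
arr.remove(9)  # {6, 69}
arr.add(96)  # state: {6, 69, 96}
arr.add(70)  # {6, 69, 70, 96}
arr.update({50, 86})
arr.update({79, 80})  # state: {6, 50, 69, 70, 79, 80, 86, 96}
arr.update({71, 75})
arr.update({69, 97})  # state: {6, 50, 69, 70, 71, 75, 79, 80, 86, 96, 97}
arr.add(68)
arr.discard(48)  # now {6, 50, 68, 69, 70, 71, 75, 79, 80, 86, 96, 97}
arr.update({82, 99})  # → {6, 50, 68, 69, 70, 71, 75, 79, 80, 82, 86, 96, 97, 99}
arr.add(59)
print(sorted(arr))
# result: [6, 50, 59, 68, 69, 70, 71, 75, 79, 80, 82, 86, 96, 97, 99]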